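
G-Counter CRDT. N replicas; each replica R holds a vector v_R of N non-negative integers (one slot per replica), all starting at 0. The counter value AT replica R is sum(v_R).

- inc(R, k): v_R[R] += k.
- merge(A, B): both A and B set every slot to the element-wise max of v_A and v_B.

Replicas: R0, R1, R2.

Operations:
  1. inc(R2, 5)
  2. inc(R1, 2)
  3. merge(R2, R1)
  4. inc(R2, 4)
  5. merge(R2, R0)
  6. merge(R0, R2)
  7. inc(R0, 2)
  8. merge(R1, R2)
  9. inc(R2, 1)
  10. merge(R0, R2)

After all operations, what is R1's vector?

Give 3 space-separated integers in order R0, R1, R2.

Answer: 0 2 9

Derivation:
Op 1: inc R2 by 5 -> R2=(0,0,5) value=5
Op 2: inc R1 by 2 -> R1=(0,2,0) value=2
Op 3: merge R2<->R1 -> R2=(0,2,5) R1=(0,2,5)
Op 4: inc R2 by 4 -> R2=(0,2,9) value=11
Op 5: merge R2<->R0 -> R2=(0,2,9) R0=(0,2,9)
Op 6: merge R0<->R2 -> R0=(0,2,9) R2=(0,2,9)
Op 7: inc R0 by 2 -> R0=(2,2,9) value=13
Op 8: merge R1<->R2 -> R1=(0,2,9) R2=(0,2,9)
Op 9: inc R2 by 1 -> R2=(0,2,10) value=12
Op 10: merge R0<->R2 -> R0=(2,2,10) R2=(2,2,10)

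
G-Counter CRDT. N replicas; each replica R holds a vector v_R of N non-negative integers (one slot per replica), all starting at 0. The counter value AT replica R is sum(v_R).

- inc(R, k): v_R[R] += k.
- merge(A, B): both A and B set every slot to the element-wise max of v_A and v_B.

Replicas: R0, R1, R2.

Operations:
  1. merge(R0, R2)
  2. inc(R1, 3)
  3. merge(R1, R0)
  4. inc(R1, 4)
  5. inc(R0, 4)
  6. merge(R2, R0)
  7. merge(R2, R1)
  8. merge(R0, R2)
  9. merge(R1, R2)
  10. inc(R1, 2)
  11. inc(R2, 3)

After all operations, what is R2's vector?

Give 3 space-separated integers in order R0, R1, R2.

Op 1: merge R0<->R2 -> R0=(0,0,0) R2=(0,0,0)
Op 2: inc R1 by 3 -> R1=(0,3,0) value=3
Op 3: merge R1<->R0 -> R1=(0,3,0) R0=(0,3,0)
Op 4: inc R1 by 4 -> R1=(0,7,0) value=7
Op 5: inc R0 by 4 -> R0=(4,3,0) value=7
Op 6: merge R2<->R0 -> R2=(4,3,0) R0=(4,3,0)
Op 7: merge R2<->R1 -> R2=(4,7,0) R1=(4,7,0)
Op 8: merge R0<->R2 -> R0=(4,7,0) R2=(4,7,0)
Op 9: merge R1<->R2 -> R1=(4,7,0) R2=(4,7,0)
Op 10: inc R1 by 2 -> R1=(4,9,0) value=13
Op 11: inc R2 by 3 -> R2=(4,7,3) value=14

Answer: 4 7 3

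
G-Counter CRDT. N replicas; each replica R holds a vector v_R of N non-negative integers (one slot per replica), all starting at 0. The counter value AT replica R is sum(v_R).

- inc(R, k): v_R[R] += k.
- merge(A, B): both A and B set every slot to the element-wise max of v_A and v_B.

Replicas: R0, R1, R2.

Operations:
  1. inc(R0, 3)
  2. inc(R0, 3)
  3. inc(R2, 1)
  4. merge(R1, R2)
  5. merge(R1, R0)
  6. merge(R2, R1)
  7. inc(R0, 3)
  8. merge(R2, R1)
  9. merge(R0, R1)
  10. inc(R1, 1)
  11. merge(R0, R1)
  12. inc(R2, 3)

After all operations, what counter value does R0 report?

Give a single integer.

Op 1: inc R0 by 3 -> R0=(3,0,0) value=3
Op 2: inc R0 by 3 -> R0=(6,0,0) value=6
Op 3: inc R2 by 1 -> R2=(0,0,1) value=1
Op 4: merge R1<->R2 -> R1=(0,0,1) R2=(0,0,1)
Op 5: merge R1<->R0 -> R1=(6,0,1) R0=(6,0,1)
Op 6: merge R2<->R1 -> R2=(6,0,1) R1=(6,0,1)
Op 7: inc R0 by 3 -> R0=(9,0,1) value=10
Op 8: merge R2<->R1 -> R2=(6,0,1) R1=(6,0,1)
Op 9: merge R0<->R1 -> R0=(9,0,1) R1=(9,0,1)
Op 10: inc R1 by 1 -> R1=(9,1,1) value=11
Op 11: merge R0<->R1 -> R0=(9,1,1) R1=(9,1,1)
Op 12: inc R2 by 3 -> R2=(6,0,4) value=10

Answer: 11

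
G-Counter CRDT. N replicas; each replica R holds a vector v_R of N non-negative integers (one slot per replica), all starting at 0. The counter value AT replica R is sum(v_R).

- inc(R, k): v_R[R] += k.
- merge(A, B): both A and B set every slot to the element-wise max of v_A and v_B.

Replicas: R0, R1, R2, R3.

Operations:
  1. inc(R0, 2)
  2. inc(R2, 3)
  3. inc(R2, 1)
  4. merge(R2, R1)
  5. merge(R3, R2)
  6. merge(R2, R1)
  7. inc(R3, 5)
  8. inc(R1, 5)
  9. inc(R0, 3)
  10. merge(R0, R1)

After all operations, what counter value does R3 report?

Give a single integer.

Op 1: inc R0 by 2 -> R0=(2,0,0,0) value=2
Op 2: inc R2 by 3 -> R2=(0,0,3,0) value=3
Op 3: inc R2 by 1 -> R2=(0,0,4,0) value=4
Op 4: merge R2<->R1 -> R2=(0,0,4,0) R1=(0,0,4,0)
Op 5: merge R3<->R2 -> R3=(0,0,4,0) R2=(0,0,4,0)
Op 6: merge R2<->R1 -> R2=(0,0,4,0) R1=(0,0,4,0)
Op 7: inc R3 by 5 -> R3=(0,0,4,5) value=9
Op 8: inc R1 by 5 -> R1=(0,5,4,0) value=9
Op 9: inc R0 by 3 -> R0=(5,0,0,0) value=5
Op 10: merge R0<->R1 -> R0=(5,5,4,0) R1=(5,5,4,0)

Answer: 9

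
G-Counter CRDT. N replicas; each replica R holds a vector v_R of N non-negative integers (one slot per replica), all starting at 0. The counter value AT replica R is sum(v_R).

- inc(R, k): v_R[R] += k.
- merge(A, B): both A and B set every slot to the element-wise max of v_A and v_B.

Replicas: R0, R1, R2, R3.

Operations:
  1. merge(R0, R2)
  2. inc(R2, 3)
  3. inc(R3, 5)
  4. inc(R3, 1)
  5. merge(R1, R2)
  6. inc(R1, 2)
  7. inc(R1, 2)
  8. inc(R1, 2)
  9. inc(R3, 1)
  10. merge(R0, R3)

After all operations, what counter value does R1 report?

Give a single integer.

Op 1: merge R0<->R2 -> R0=(0,0,0,0) R2=(0,0,0,0)
Op 2: inc R2 by 3 -> R2=(0,0,3,0) value=3
Op 3: inc R3 by 5 -> R3=(0,0,0,5) value=5
Op 4: inc R3 by 1 -> R3=(0,0,0,6) value=6
Op 5: merge R1<->R2 -> R1=(0,0,3,0) R2=(0,0,3,0)
Op 6: inc R1 by 2 -> R1=(0,2,3,0) value=5
Op 7: inc R1 by 2 -> R1=(0,4,3,0) value=7
Op 8: inc R1 by 2 -> R1=(0,6,3,0) value=9
Op 9: inc R3 by 1 -> R3=(0,0,0,7) value=7
Op 10: merge R0<->R3 -> R0=(0,0,0,7) R3=(0,0,0,7)

Answer: 9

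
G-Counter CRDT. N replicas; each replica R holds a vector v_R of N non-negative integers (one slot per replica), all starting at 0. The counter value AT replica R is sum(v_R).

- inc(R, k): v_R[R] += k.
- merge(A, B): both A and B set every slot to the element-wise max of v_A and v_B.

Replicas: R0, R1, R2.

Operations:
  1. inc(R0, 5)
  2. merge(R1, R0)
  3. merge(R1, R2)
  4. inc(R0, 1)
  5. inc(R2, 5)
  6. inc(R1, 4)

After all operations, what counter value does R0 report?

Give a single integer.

Op 1: inc R0 by 5 -> R0=(5,0,0) value=5
Op 2: merge R1<->R0 -> R1=(5,0,0) R0=(5,0,0)
Op 3: merge R1<->R2 -> R1=(5,0,0) R2=(5,0,0)
Op 4: inc R0 by 1 -> R0=(6,0,0) value=6
Op 5: inc R2 by 5 -> R2=(5,0,5) value=10
Op 6: inc R1 by 4 -> R1=(5,4,0) value=9

Answer: 6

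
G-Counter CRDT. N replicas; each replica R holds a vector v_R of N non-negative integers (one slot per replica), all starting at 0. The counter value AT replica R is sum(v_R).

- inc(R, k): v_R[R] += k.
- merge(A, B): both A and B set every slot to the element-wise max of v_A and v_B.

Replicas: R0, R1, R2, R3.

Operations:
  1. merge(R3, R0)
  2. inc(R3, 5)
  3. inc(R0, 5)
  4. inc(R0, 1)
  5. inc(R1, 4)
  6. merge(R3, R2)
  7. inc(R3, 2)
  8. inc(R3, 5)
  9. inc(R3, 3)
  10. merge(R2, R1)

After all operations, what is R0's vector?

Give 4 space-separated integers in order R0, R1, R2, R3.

Op 1: merge R3<->R0 -> R3=(0,0,0,0) R0=(0,0,0,0)
Op 2: inc R3 by 5 -> R3=(0,0,0,5) value=5
Op 3: inc R0 by 5 -> R0=(5,0,0,0) value=5
Op 4: inc R0 by 1 -> R0=(6,0,0,0) value=6
Op 5: inc R1 by 4 -> R1=(0,4,0,0) value=4
Op 6: merge R3<->R2 -> R3=(0,0,0,5) R2=(0,0,0,5)
Op 7: inc R3 by 2 -> R3=(0,0,0,7) value=7
Op 8: inc R3 by 5 -> R3=(0,0,0,12) value=12
Op 9: inc R3 by 3 -> R3=(0,0,0,15) value=15
Op 10: merge R2<->R1 -> R2=(0,4,0,5) R1=(0,4,0,5)

Answer: 6 0 0 0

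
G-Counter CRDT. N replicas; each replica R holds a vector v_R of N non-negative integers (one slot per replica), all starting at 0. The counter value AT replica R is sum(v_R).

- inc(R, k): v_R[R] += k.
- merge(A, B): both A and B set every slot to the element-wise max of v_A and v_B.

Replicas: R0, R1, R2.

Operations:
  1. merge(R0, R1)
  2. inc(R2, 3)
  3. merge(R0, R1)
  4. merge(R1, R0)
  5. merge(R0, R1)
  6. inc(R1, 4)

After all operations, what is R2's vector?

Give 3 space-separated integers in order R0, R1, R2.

Answer: 0 0 3

Derivation:
Op 1: merge R0<->R1 -> R0=(0,0,0) R1=(0,0,0)
Op 2: inc R2 by 3 -> R2=(0,0,3) value=3
Op 3: merge R0<->R1 -> R0=(0,0,0) R1=(0,0,0)
Op 4: merge R1<->R0 -> R1=(0,0,0) R0=(0,0,0)
Op 5: merge R0<->R1 -> R0=(0,0,0) R1=(0,0,0)
Op 6: inc R1 by 4 -> R1=(0,4,0) value=4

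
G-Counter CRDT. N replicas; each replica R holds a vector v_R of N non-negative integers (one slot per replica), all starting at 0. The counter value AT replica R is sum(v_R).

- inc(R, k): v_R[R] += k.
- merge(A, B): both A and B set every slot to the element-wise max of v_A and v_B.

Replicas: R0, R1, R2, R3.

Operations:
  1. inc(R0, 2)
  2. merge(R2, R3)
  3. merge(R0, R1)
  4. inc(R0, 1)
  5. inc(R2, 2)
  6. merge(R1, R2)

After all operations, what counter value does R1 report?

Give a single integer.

Op 1: inc R0 by 2 -> R0=(2,0,0,0) value=2
Op 2: merge R2<->R3 -> R2=(0,0,0,0) R3=(0,0,0,0)
Op 3: merge R0<->R1 -> R0=(2,0,0,0) R1=(2,0,0,0)
Op 4: inc R0 by 1 -> R0=(3,0,0,0) value=3
Op 5: inc R2 by 2 -> R2=(0,0,2,0) value=2
Op 6: merge R1<->R2 -> R1=(2,0,2,0) R2=(2,0,2,0)

Answer: 4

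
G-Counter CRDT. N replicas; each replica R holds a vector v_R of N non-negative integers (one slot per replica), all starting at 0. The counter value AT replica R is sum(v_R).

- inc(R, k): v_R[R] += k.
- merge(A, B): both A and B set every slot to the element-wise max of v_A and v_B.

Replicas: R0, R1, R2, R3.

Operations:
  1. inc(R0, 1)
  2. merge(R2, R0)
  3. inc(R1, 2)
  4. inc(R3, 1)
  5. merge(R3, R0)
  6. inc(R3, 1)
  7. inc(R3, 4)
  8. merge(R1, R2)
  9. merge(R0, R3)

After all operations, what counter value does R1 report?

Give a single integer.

Answer: 3

Derivation:
Op 1: inc R0 by 1 -> R0=(1,0,0,0) value=1
Op 2: merge R2<->R0 -> R2=(1,0,0,0) R0=(1,0,0,0)
Op 3: inc R1 by 2 -> R1=(0,2,0,0) value=2
Op 4: inc R3 by 1 -> R3=(0,0,0,1) value=1
Op 5: merge R3<->R0 -> R3=(1,0,0,1) R0=(1,0,0,1)
Op 6: inc R3 by 1 -> R3=(1,0,0,2) value=3
Op 7: inc R3 by 4 -> R3=(1,0,0,6) value=7
Op 8: merge R1<->R2 -> R1=(1,2,0,0) R2=(1,2,0,0)
Op 9: merge R0<->R3 -> R0=(1,0,0,6) R3=(1,0,0,6)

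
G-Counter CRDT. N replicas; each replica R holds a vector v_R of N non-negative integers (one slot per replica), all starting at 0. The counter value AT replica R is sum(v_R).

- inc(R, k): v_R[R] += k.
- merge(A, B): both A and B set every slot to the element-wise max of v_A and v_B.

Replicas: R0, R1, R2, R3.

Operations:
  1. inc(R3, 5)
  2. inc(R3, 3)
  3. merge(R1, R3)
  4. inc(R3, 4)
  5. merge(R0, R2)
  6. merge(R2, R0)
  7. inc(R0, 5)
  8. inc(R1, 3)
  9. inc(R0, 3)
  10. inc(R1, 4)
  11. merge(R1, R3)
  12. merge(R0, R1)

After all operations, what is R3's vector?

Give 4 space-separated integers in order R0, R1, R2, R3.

Op 1: inc R3 by 5 -> R3=(0,0,0,5) value=5
Op 2: inc R3 by 3 -> R3=(0,0,0,8) value=8
Op 3: merge R1<->R3 -> R1=(0,0,0,8) R3=(0,0,0,8)
Op 4: inc R3 by 4 -> R3=(0,0,0,12) value=12
Op 5: merge R0<->R2 -> R0=(0,0,0,0) R2=(0,0,0,0)
Op 6: merge R2<->R0 -> R2=(0,0,0,0) R0=(0,0,0,0)
Op 7: inc R0 by 5 -> R0=(5,0,0,0) value=5
Op 8: inc R1 by 3 -> R1=(0,3,0,8) value=11
Op 9: inc R0 by 3 -> R0=(8,0,0,0) value=8
Op 10: inc R1 by 4 -> R1=(0,7,0,8) value=15
Op 11: merge R1<->R3 -> R1=(0,7,0,12) R3=(0,7,0,12)
Op 12: merge R0<->R1 -> R0=(8,7,0,12) R1=(8,7,0,12)

Answer: 0 7 0 12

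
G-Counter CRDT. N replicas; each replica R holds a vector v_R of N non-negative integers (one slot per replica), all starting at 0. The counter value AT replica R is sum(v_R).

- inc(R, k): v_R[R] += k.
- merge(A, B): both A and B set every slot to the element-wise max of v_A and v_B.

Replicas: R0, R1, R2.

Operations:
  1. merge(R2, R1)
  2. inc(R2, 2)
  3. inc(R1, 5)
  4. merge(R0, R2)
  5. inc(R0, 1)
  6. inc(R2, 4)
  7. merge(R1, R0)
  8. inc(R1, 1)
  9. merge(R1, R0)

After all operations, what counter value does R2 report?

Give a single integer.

Op 1: merge R2<->R1 -> R2=(0,0,0) R1=(0,0,0)
Op 2: inc R2 by 2 -> R2=(0,0,2) value=2
Op 3: inc R1 by 5 -> R1=(0,5,0) value=5
Op 4: merge R0<->R2 -> R0=(0,0,2) R2=(0,0,2)
Op 5: inc R0 by 1 -> R0=(1,0,2) value=3
Op 6: inc R2 by 4 -> R2=(0,0,6) value=6
Op 7: merge R1<->R0 -> R1=(1,5,2) R0=(1,5,2)
Op 8: inc R1 by 1 -> R1=(1,6,2) value=9
Op 9: merge R1<->R0 -> R1=(1,6,2) R0=(1,6,2)

Answer: 6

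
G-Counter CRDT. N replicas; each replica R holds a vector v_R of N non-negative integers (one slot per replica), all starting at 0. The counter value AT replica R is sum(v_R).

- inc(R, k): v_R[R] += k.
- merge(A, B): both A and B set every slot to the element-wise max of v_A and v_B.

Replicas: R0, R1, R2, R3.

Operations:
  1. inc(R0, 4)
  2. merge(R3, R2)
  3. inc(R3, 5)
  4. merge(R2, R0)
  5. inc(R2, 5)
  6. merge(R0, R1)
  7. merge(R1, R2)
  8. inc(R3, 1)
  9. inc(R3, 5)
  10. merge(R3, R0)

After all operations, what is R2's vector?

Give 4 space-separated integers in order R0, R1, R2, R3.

Op 1: inc R0 by 4 -> R0=(4,0,0,0) value=4
Op 2: merge R3<->R2 -> R3=(0,0,0,0) R2=(0,0,0,0)
Op 3: inc R3 by 5 -> R3=(0,0,0,5) value=5
Op 4: merge R2<->R0 -> R2=(4,0,0,0) R0=(4,0,0,0)
Op 5: inc R2 by 5 -> R2=(4,0,5,0) value=9
Op 6: merge R0<->R1 -> R0=(4,0,0,0) R1=(4,0,0,0)
Op 7: merge R1<->R2 -> R1=(4,0,5,0) R2=(4,0,5,0)
Op 8: inc R3 by 1 -> R3=(0,0,0,6) value=6
Op 9: inc R3 by 5 -> R3=(0,0,0,11) value=11
Op 10: merge R3<->R0 -> R3=(4,0,0,11) R0=(4,0,0,11)

Answer: 4 0 5 0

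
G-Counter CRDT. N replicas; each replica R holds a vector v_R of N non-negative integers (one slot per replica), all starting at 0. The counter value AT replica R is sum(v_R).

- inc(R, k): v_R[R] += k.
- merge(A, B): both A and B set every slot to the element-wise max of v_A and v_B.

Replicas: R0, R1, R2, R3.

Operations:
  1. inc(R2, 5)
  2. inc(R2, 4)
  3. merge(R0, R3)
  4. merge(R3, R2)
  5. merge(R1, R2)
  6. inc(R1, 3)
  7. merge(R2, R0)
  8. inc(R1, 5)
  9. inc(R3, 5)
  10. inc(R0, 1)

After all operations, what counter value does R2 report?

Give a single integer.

Answer: 9

Derivation:
Op 1: inc R2 by 5 -> R2=(0,0,5,0) value=5
Op 2: inc R2 by 4 -> R2=(0,0,9,0) value=9
Op 3: merge R0<->R3 -> R0=(0,0,0,0) R3=(0,0,0,0)
Op 4: merge R3<->R2 -> R3=(0,0,9,0) R2=(0,0,9,0)
Op 5: merge R1<->R2 -> R1=(0,0,9,0) R2=(0,0,9,0)
Op 6: inc R1 by 3 -> R1=(0,3,9,0) value=12
Op 7: merge R2<->R0 -> R2=(0,0,9,0) R0=(0,0,9,0)
Op 8: inc R1 by 5 -> R1=(0,8,9,0) value=17
Op 9: inc R3 by 5 -> R3=(0,0,9,5) value=14
Op 10: inc R0 by 1 -> R0=(1,0,9,0) value=10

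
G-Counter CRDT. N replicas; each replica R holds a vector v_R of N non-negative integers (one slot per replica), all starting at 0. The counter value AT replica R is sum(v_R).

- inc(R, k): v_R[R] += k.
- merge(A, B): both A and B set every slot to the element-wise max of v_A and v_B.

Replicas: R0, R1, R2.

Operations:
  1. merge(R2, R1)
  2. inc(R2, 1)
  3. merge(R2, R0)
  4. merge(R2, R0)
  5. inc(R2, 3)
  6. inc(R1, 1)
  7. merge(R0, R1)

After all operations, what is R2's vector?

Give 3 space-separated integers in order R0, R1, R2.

Op 1: merge R2<->R1 -> R2=(0,0,0) R1=(0,0,0)
Op 2: inc R2 by 1 -> R2=(0,0,1) value=1
Op 3: merge R2<->R0 -> R2=(0,0,1) R0=(0,0,1)
Op 4: merge R2<->R0 -> R2=(0,0,1) R0=(0,0,1)
Op 5: inc R2 by 3 -> R2=(0,0,4) value=4
Op 6: inc R1 by 1 -> R1=(0,1,0) value=1
Op 7: merge R0<->R1 -> R0=(0,1,1) R1=(0,1,1)

Answer: 0 0 4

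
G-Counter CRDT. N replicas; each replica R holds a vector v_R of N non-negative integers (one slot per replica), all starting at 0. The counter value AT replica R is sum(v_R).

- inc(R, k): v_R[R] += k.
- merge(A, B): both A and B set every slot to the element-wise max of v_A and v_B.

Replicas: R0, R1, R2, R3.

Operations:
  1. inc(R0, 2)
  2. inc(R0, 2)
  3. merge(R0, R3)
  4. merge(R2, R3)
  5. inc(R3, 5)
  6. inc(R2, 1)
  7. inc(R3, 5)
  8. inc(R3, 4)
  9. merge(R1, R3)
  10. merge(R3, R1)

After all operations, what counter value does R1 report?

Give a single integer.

Answer: 18

Derivation:
Op 1: inc R0 by 2 -> R0=(2,0,0,0) value=2
Op 2: inc R0 by 2 -> R0=(4,0,0,0) value=4
Op 3: merge R0<->R3 -> R0=(4,0,0,0) R3=(4,0,0,0)
Op 4: merge R2<->R3 -> R2=(4,0,0,0) R3=(4,0,0,0)
Op 5: inc R3 by 5 -> R3=(4,0,0,5) value=9
Op 6: inc R2 by 1 -> R2=(4,0,1,0) value=5
Op 7: inc R3 by 5 -> R3=(4,0,0,10) value=14
Op 8: inc R3 by 4 -> R3=(4,0,0,14) value=18
Op 9: merge R1<->R3 -> R1=(4,0,0,14) R3=(4,0,0,14)
Op 10: merge R3<->R1 -> R3=(4,0,0,14) R1=(4,0,0,14)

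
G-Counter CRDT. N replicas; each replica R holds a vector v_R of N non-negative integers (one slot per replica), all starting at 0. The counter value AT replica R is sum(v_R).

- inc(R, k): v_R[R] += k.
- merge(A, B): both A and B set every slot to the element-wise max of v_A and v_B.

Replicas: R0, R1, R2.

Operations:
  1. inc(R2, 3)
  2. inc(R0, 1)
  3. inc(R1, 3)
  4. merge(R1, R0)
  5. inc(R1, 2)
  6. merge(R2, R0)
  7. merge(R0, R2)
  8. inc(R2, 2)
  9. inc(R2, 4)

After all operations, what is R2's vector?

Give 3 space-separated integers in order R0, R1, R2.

Answer: 1 3 9

Derivation:
Op 1: inc R2 by 3 -> R2=(0,0,3) value=3
Op 2: inc R0 by 1 -> R0=(1,0,0) value=1
Op 3: inc R1 by 3 -> R1=(0,3,0) value=3
Op 4: merge R1<->R0 -> R1=(1,3,0) R0=(1,3,0)
Op 5: inc R1 by 2 -> R1=(1,5,0) value=6
Op 6: merge R2<->R0 -> R2=(1,3,3) R0=(1,3,3)
Op 7: merge R0<->R2 -> R0=(1,3,3) R2=(1,3,3)
Op 8: inc R2 by 2 -> R2=(1,3,5) value=9
Op 9: inc R2 by 4 -> R2=(1,3,9) value=13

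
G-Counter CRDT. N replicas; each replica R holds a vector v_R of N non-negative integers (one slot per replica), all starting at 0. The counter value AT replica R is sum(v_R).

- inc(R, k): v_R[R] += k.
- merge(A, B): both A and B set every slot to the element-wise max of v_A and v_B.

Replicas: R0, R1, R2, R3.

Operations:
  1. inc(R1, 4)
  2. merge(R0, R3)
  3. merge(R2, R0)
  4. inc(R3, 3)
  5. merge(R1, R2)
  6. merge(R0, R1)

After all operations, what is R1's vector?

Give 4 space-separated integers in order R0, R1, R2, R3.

Answer: 0 4 0 0

Derivation:
Op 1: inc R1 by 4 -> R1=(0,4,0,0) value=4
Op 2: merge R0<->R3 -> R0=(0,0,0,0) R3=(0,0,0,0)
Op 3: merge R2<->R0 -> R2=(0,0,0,0) R0=(0,0,0,0)
Op 4: inc R3 by 3 -> R3=(0,0,0,3) value=3
Op 5: merge R1<->R2 -> R1=(0,4,0,0) R2=(0,4,0,0)
Op 6: merge R0<->R1 -> R0=(0,4,0,0) R1=(0,4,0,0)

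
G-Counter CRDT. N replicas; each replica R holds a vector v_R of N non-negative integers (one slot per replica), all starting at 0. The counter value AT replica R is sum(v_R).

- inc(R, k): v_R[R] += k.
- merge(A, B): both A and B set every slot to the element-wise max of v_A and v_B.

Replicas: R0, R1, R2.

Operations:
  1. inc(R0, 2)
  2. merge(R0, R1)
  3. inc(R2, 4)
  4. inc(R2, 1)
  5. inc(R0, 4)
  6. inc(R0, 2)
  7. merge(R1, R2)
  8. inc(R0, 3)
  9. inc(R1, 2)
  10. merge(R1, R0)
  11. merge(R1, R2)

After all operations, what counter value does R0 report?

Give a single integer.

Answer: 18

Derivation:
Op 1: inc R0 by 2 -> R0=(2,0,0) value=2
Op 2: merge R0<->R1 -> R0=(2,0,0) R1=(2,0,0)
Op 3: inc R2 by 4 -> R2=(0,0,4) value=4
Op 4: inc R2 by 1 -> R2=(0,0,5) value=5
Op 5: inc R0 by 4 -> R0=(6,0,0) value=6
Op 6: inc R0 by 2 -> R0=(8,0,0) value=8
Op 7: merge R1<->R2 -> R1=(2,0,5) R2=(2,0,5)
Op 8: inc R0 by 3 -> R0=(11,0,0) value=11
Op 9: inc R1 by 2 -> R1=(2,2,5) value=9
Op 10: merge R1<->R0 -> R1=(11,2,5) R0=(11,2,5)
Op 11: merge R1<->R2 -> R1=(11,2,5) R2=(11,2,5)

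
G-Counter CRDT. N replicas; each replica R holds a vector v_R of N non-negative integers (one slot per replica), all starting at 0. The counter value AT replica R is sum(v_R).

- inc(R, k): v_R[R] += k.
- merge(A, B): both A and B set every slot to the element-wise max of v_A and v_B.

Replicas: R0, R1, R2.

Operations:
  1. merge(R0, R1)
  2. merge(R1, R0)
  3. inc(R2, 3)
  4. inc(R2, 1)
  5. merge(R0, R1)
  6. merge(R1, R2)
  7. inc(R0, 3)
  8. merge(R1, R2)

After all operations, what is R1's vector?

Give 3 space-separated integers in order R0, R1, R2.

Answer: 0 0 4

Derivation:
Op 1: merge R0<->R1 -> R0=(0,0,0) R1=(0,0,0)
Op 2: merge R1<->R0 -> R1=(0,0,0) R0=(0,0,0)
Op 3: inc R2 by 3 -> R2=(0,0,3) value=3
Op 4: inc R2 by 1 -> R2=(0,0,4) value=4
Op 5: merge R0<->R1 -> R0=(0,0,0) R1=(0,0,0)
Op 6: merge R1<->R2 -> R1=(0,0,4) R2=(0,0,4)
Op 7: inc R0 by 3 -> R0=(3,0,0) value=3
Op 8: merge R1<->R2 -> R1=(0,0,4) R2=(0,0,4)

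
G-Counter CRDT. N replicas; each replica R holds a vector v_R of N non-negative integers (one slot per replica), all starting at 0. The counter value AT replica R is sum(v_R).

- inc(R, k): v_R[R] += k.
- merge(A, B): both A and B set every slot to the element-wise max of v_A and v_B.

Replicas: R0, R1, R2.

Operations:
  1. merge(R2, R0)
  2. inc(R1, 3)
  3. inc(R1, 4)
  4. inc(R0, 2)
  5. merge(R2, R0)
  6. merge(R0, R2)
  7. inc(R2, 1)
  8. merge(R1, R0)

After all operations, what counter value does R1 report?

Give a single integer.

Op 1: merge R2<->R0 -> R2=(0,0,0) R0=(0,0,0)
Op 2: inc R1 by 3 -> R1=(0,3,0) value=3
Op 3: inc R1 by 4 -> R1=(0,7,0) value=7
Op 4: inc R0 by 2 -> R0=(2,0,0) value=2
Op 5: merge R2<->R0 -> R2=(2,0,0) R0=(2,0,0)
Op 6: merge R0<->R2 -> R0=(2,0,0) R2=(2,0,0)
Op 7: inc R2 by 1 -> R2=(2,0,1) value=3
Op 8: merge R1<->R0 -> R1=(2,7,0) R0=(2,7,0)

Answer: 9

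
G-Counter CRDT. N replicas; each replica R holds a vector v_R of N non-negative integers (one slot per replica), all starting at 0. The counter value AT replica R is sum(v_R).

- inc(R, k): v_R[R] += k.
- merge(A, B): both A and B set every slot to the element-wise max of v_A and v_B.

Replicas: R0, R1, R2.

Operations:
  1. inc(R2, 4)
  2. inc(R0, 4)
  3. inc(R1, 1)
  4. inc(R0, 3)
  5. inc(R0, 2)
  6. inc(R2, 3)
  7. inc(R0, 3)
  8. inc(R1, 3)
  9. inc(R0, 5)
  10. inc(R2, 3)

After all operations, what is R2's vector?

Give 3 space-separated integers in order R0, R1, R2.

Answer: 0 0 10

Derivation:
Op 1: inc R2 by 4 -> R2=(0,0,4) value=4
Op 2: inc R0 by 4 -> R0=(4,0,0) value=4
Op 3: inc R1 by 1 -> R1=(0,1,0) value=1
Op 4: inc R0 by 3 -> R0=(7,0,0) value=7
Op 5: inc R0 by 2 -> R0=(9,0,0) value=9
Op 6: inc R2 by 3 -> R2=(0,0,7) value=7
Op 7: inc R0 by 3 -> R0=(12,0,0) value=12
Op 8: inc R1 by 3 -> R1=(0,4,0) value=4
Op 9: inc R0 by 5 -> R0=(17,0,0) value=17
Op 10: inc R2 by 3 -> R2=(0,0,10) value=10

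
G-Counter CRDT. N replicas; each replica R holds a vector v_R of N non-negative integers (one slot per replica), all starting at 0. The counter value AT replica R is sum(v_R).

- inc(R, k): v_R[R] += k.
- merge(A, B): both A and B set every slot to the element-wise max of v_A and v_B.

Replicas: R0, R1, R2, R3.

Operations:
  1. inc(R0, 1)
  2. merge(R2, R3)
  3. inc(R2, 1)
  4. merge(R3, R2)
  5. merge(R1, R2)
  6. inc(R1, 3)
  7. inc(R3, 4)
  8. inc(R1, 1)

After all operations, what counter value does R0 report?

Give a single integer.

Answer: 1

Derivation:
Op 1: inc R0 by 1 -> R0=(1,0,0,0) value=1
Op 2: merge R2<->R3 -> R2=(0,0,0,0) R3=(0,0,0,0)
Op 3: inc R2 by 1 -> R2=(0,0,1,0) value=1
Op 4: merge R3<->R2 -> R3=(0,0,1,0) R2=(0,0,1,0)
Op 5: merge R1<->R2 -> R1=(0,0,1,0) R2=(0,0,1,0)
Op 6: inc R1 by 3 -> R1=(0,3,1,0) value=4
Op 7: inc R3 by 4 -> R3=(0,0,1,4) value=5
Op 8: inc R1 by 1 -> R1=(0,4,1,0) value=5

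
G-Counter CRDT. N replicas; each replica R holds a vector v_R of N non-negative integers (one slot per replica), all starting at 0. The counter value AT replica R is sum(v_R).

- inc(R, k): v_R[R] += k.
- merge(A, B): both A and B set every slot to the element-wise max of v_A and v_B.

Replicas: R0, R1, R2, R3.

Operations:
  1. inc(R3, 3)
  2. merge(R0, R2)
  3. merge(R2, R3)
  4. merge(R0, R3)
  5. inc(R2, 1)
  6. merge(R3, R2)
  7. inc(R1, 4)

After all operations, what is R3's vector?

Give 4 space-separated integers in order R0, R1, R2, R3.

Answer: 0 0 1 3

Derivation:
Op 1: inc R3 by 3 -> R3=(0,0,0,3) value=3
Op 2: merge R0<->R2 -> R0=(0,0,0,0) R2=(0,0,0,0)
Op 3: merge R2<->R3 -> R2=(0,0,0,3) R3=(0,0,0,3)
Op 4: merge R0<->R3 -> R0=(0,0,0,3) R3=(0,0,0,3)
Op 5: inc R2 by 1 -> R2=(0,0,1,3) value=4
Op 6: merge R3<->R2 -> R3=(0,0,1,3) R2=(0,0,1,3)
Op 7: inc R1 by 4 -> R1=(0,4,0,0) value=4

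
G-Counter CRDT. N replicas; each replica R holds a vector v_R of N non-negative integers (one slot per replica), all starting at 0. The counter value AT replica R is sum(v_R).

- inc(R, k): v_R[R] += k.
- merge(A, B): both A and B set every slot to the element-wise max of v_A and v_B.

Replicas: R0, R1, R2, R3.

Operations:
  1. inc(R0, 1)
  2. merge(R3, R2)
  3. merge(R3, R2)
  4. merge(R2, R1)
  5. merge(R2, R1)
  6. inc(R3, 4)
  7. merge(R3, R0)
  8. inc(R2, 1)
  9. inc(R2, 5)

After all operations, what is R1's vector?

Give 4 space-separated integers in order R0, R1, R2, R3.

Op 1: inc R0 by 1 -> R0=(1,0,0,0) value=1
Op 2: merge R3<->R2 -> R3=(0,0,0,0) R2=(0,0,0,0)
Op 3: merge R3<->R2 -> R3=(0,0,0,0) R2=(0,0,0,0)
Op 4: merge R2<->R1 -> R2=(0,0,0,0) R1=(0,0,0,0)
Op 5: merge R2<->R1 -> R2=(0,0,0,0) R1=(0,0,0,0)
Op 6: inc R3 by 4 -> R3=(0,0,0,4) value=4
Op 7: merge R3<->R0 -> R3=(1,0,0,4) R0=(1,0,0,4)
Op 8: inc R2 by 1 -> R2=(0,0,1,0) value=1
Op 9: inc R2 by 5 -> R2=(0,0,6,0) value=6

Answer: 0 0 0 0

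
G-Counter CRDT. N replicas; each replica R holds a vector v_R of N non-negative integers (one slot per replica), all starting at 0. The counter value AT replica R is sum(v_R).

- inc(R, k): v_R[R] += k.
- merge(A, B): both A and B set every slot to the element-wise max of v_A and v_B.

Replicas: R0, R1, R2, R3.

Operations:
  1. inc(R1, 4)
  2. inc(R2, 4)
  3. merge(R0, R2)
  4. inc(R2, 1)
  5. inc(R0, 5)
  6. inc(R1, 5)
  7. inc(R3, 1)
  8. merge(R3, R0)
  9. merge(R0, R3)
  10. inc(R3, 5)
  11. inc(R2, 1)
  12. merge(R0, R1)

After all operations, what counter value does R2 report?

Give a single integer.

Answer: 6

Derivation:
Op 1: inc R1 by 4 -> R1=(0,4,0,0) value=4
Op 2: inc R2 by 4 -> R2=(0,0,4,0) value=4
Op 3: merge R0<->R2 -> R0=(0,0,4,0) R2=(0,0,4,0)
Op 4: inc R2 by 1 -> R2=(0,0,5,0) value=5
Op 5: inc R0 by 5 -> R0=(5,0,4,0) value=9
Op 6: inc R1 by 5 -> R1=(0,9,0,0) value=9
Op 7: inc R3 by 1 -> R3=(0,0,0,1) value=1
Op 8: merge R3<->R0 -> R3=(5,0,4,1) R0=(5,0,4,1)
Op 9: merge R0<->R3 -> R0=(5,0,4,1) R3=(5,0,4,1)
Op 10: inc R3 by 5 -> R3=(5,0,4,6) value=15
Op 11: inc R2 by 1 -> R2=(0,0,6,0) value=6
Op 12: merge R0<->R1 -> R0=(5,9,4,1) R1=(5,9,4,1)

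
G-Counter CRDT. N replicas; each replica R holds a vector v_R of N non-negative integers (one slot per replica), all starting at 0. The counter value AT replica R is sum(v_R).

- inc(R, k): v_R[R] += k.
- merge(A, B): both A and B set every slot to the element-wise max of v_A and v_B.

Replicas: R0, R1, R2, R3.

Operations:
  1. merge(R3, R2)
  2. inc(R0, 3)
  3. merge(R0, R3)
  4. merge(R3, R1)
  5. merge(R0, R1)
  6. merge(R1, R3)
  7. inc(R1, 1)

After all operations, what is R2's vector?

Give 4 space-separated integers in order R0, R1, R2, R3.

Answer: 0 0 0 0

Derivation:
Op 1: merge R3<->R2 -> R3=(0,0,0,0) R2=(0,0,0,0)
Op 2: inc R0 by 3 -> R0=(3,0,0,0) value=3
Op 3: merge R0<->R3 -> R0=(3,0,0,0) R3=(3,0,0,0)
Op 4: merge R3<->R1 -> R3=(3,0,0,0) R1=(3,0,0,0)
Op 5: merge R0<->R1 -> R0=(3,0,0,0) R1=(3,0,0,0)
Op 6: merge R1<->R3 -> R1=(3,0,0,0) R3=(3,0,0,0)
Op 7: inc R1 by 1 -> R1=(3,1,0,0) value=4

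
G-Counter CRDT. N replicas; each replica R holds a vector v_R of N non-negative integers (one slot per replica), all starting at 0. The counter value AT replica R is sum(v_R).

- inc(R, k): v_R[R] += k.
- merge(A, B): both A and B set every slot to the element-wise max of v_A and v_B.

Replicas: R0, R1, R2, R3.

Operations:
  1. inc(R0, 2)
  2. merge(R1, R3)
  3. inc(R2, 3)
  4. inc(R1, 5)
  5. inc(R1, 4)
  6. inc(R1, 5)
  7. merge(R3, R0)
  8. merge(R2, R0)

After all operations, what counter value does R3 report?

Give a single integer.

Answer: 2

Derivation:
Op 1: inc R0 by 2 -> R0=(2,0,0,0) value=2
Op 2: merge R1<->R3 -> R1=(0,0,0,0) R3=(0,0,0,0)
Op 3: inc R2 by 3 -> R2=(0,0,3,0) value=3
Op 4: inc R1 by 5 -> R1=(0,5,0,0) value=5
Op 5: inc R1 by 4 -> R1=(0,9,0,0) value=9
Op 6: inc R1 by 5 -> R1=(0,14,0,0) value=14
Op 7: merge R3<->R0 -> R3=(2,0,0,0) R0=(2,0,0,0)
Op 8: merge R2<->R0 -> R2=(2,0,3,0) R0=(2,0,3,0)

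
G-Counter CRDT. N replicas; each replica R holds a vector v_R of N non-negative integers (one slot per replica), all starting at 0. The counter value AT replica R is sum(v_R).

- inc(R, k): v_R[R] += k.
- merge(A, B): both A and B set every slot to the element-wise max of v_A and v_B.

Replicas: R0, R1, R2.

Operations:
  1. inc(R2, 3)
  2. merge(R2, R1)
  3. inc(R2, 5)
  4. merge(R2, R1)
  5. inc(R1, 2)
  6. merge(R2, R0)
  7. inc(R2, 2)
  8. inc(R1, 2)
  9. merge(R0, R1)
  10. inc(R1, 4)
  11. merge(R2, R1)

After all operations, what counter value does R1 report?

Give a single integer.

Answer: 18

Derivation:
Op 1: inc R2 by 3 -> R2=(0,0,3) value=3
Op 2: merge R2<->R1 -> R2=(0,0,3) R1=(0,0,3)
Op 3: inc R2 by 5 -> R2=(0,0,8) value=8
Op 4: merge R2<->R1 -> R2=(0,0,8) R1=(0,0,8)
Op 5: inc R1 by 2 -> R1=(0,2,8) value=10
Op 6: merge R2<->R0 -> R2=(0,0,8) R0=(0,0,8)
Op 7: inc R2 by 2 -> R2=(0,0,10) value=10
Op 8: inc R1 by 2 -> R1=(0,4,8) value=12
Op 9: merge R0<->R1 -> R0=(0,4,8) R1=(0,4,8)
Op 10: inc R1 by 4 -> R1=(0,8,8) value=16
Op 11: merge R2<->R1 -> R2=(0,8,10) R1=(0,8,10)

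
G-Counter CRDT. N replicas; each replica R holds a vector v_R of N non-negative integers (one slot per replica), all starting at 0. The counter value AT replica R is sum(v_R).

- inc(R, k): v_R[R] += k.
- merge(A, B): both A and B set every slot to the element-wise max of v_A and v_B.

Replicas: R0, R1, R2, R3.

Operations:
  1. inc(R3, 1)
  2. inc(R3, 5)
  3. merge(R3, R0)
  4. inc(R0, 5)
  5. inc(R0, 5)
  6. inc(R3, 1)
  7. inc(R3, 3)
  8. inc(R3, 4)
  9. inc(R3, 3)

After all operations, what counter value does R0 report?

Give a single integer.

Answer: 16

Derivation:
Op 1: inc R3 by 1 -> R3=(0,0,0,1) value=1
Op 2: inc R3 by 5 -> R3=(0,0,0,6) value=6
Op 3: merge R3<->R0 -> R3=(0,0,0,6) R0=(0,0,0,6)
Op 4: inc R0 by 5 -> R0=(5,0,0,6) value=11
Op 5: inc R0 by 5 -> R0=(10,0,0,6) value=16
Op 6: inc R3 by 1 -> R3=(0,0,0,7) value=7
Op 7: inc R3 by 3 -> R3=(0,0,0,10) value=10
Op 8: inc R3 by 4 -> R3=(0,0,0,14) value=14
Op 9: inc R3 by 3 -> R3=(0,0,0,17) value=17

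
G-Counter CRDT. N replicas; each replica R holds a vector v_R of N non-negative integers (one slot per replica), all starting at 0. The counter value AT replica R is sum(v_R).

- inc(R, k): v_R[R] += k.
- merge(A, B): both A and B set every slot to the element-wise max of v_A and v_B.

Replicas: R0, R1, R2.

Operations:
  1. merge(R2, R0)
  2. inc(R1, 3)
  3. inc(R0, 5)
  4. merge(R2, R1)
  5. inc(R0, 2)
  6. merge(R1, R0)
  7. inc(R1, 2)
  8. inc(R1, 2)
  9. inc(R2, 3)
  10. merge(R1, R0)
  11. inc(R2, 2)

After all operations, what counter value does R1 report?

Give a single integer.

Answer: 14

Derivation:
Op 1: merge R2<->R0 -> R2=(0,0,0) R0=(0,0,0)
Op 2: inc R1 by 3 -> R1=(0,3,0) value=3
Op 3: inc R0 by 5 -> R0=(5,0,0) value=5
Op 4: merge R2<->R1 -> R2=(0,3,0) R1=(0,3,0)
Op 5: inc R0 by 2 -> R0=(7,0,0) value=7
Op 6: merge R1<->R0 -> R1=(7,3,0) R0=(7,3,0)
Op 7: inc R1 by 2 -> R1=(7,5,0) value=12
Op 8: inc R1 by 2 -> R1=(7,7,0) value=14
Op 9: inc R2 by 3 -> R2=(0,3,3) value=6
Op 10: merge R1<->R0 -> R1=(7,7,0) R0=(7,7,0)
Op 11: inc R2 by 2 -> R2=(0,3,5) value=8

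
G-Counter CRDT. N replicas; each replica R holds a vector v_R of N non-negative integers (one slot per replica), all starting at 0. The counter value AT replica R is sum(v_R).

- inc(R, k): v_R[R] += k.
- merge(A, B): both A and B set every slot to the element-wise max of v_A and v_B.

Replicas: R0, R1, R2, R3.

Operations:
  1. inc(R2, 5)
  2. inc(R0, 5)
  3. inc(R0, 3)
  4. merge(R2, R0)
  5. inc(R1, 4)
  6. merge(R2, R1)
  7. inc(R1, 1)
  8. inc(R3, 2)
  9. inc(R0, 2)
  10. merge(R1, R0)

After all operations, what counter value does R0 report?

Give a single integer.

Op 1: inc R2 by 5 -> R2=(0,0,5,0) value=5
Op 2: inc R0 by 5 -> R0=(5,0,0,0) value=5
Op 3: inc R0 by 3 -> R0=(8,0,0,0) value=8
Op 4: merge R2<->R0 -> R2=(8,0,5,0) R0=(8,0,5,0)
Op 5: inc R1 by 4 -> R1=(0,4,0,0) value=4
Op 6: merge R2<->R1 -> R2=(8,4,5,0) R1=(8,4,5,0)
Op 7: inc R1 by 1 -> R1=(8,5,5,0) value=18
Op 8: inc R3 by 2 -> R3=(0,0,0,2) value=2
Op 9: inc R0 by 2 -> R0=(10,0,5,0) value=15
Op 10: merge R1<->R0 -> R1=(10,5,5,0) R0=(10,5,5,0)

Answer: 20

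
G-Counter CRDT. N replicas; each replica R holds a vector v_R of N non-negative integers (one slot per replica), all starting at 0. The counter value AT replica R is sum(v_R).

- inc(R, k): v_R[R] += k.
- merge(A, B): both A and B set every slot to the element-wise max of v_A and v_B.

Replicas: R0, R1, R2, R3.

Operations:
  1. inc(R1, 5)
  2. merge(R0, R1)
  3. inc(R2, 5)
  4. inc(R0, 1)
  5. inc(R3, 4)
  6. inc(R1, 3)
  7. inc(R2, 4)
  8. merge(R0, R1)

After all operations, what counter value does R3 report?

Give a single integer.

Answer: 4

Derivation:
Op 1: inc R1 by 5 -> R1=(0,5,0,0) value=5
Op 2: merge R0<->R1 -> R0=(0,5,0,0) R1=(0,5,0,0)
Op 3: inc R2 by 5 -> R2=(0,0,5,0) value=5
Op 4: inc R0 by 1 -> R0=(1,5,0,0) value=6
Op 5: inc R3 by 4 -> R3=(0,0,0,4) value=4
Op 6: inc R1 by 3 -> R1=(0,8,0,0) value=8
Op 7: inc R2 by 4 -> R2=(0,0,9,0) value=9
Op 8: merge R0<->R1 -> R0=(1,8,0,0) R1=(1,8,0,0)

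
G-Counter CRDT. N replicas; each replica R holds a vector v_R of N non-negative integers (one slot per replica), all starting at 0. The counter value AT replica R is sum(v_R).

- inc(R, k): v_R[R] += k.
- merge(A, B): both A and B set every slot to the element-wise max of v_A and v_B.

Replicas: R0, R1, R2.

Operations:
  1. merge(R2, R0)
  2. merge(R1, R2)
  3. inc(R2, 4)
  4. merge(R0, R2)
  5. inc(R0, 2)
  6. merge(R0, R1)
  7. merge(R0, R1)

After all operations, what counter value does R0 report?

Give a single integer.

Op 1: merge R2<->R0 -> R2=(0,0,0) R0=(0,0,0)
Op 2: merge R1<->R2 -> R1=(0,0,0) R2=(0,0,0)
Op 3: inc R2 by 4 -> R2=(0,0,4) value=4
Op 4: merge R0<->R2 -> R0=(0,0,4) R2=(0,0,4)
Op 5: inc R0 by 2 -> R0=(2,0,4) value=6
Op 6: merge R0<->R1 -> R0=(2,0,4) R1=(2,0,4)
Op 7: merge R0<->R1 -> R0=(2,0,4) R1=(2,0,4)

Answer: 6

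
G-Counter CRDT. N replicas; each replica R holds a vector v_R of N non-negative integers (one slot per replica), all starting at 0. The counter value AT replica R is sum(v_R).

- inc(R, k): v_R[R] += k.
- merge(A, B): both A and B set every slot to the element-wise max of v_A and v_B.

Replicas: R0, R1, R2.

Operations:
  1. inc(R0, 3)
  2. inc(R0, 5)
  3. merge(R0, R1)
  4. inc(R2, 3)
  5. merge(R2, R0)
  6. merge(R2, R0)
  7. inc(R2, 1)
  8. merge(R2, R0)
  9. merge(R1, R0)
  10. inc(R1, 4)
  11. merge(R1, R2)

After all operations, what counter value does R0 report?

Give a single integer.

Op 1: inc R0 by 3 -> R0=(3,0,0) value=3
Op 2: inc R0 by 5 -> R0=(8,0,0) value=8
Op 3: merge R0<->R1 -> R0=(8,0,0) R1=(8,0,0)
Op 4: inc R2 by 3 -> R2=(0,0,3) value=3
Op 5: merge R2<->R0 -> R2=(8,0,3) R0=(8,0,3)
Op 6: merge R2<->R0 -> R2=(8,0,3) R0=(8,0,3)
Op 7: inc R2 by 1 -> R2=(8,0,4) value=12
Op 8: merge R2<->R0 -> R2=(8,0,4) R0=(8,0,4)
Op 9: merge R1<->R0 -> R1=(8,0,4) R0=(8,0,4)
Op 10: inc R1 by 4 -> R1=(8,4,4) value=16
Op 11: merge R1<->R2 -> R1=(8,4,4) R2=(8,4,4)

Answer: 12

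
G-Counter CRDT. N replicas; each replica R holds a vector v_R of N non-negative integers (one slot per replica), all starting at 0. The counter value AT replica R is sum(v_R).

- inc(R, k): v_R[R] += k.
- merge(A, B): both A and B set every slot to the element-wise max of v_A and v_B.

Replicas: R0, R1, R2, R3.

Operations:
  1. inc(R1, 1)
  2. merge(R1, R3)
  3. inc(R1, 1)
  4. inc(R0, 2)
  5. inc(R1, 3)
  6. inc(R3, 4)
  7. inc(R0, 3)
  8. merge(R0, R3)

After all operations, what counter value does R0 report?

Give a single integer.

Answer: 10

Derivation:
Op 1: inc R1 by 1 -> R1=(0,1,0,0) value=1
Op 2: merge R1<->R3 -> R1=(0,1,0,0) R3=(0,1,0,0)
Op 3: inc R1 by 1 -> R1=(0,2,0,0) value=2
Op 4: inc R0 by 2 -> R0=(2,0,0,0) value=2
Op 5: inc R1 by 3 -> R1=(0,5,0,0) value=5
Op 6: inc R3 by 4 -> R3=(0,1,0,4) value=5
Op 7: inc R0 by 3 -> R0=(5,0,0,0) value=5
Op 8: merge R0<->R3 -> R0=(5,1,0,4) R3=(5,1,0,4)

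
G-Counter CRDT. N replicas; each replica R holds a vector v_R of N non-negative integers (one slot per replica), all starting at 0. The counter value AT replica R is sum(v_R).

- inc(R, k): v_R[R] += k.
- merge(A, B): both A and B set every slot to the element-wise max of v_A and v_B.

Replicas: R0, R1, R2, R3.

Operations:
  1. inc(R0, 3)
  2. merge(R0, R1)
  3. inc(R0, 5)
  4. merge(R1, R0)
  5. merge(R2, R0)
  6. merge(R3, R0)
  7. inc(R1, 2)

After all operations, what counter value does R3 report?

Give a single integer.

Answer: 8

Derivation:
Op 1: inc R0 by 3 -> R0=(3,0,0,0) value=3
Op 2: merge R0<->R1 -> R0=(3,0,0,0) R1=(3,0,0,0)
Op 3: inc R0 by 5 -> R0=(8,0,0,0) value=8
Op 4: merge R1<->R0 -> R1=(8,0,0,0) R0=(8,0,0,0)
Op 5: merge R2<->R0 -> R2=(8,0,0,0) R0=(8,0,0,0)
Op 6: merge R3<->R0 -> R3=(8,0,0,0) R0=(8,0,0,0)
Op 7: inc R1 by 2 -> R1=(8,2,0,0) value=10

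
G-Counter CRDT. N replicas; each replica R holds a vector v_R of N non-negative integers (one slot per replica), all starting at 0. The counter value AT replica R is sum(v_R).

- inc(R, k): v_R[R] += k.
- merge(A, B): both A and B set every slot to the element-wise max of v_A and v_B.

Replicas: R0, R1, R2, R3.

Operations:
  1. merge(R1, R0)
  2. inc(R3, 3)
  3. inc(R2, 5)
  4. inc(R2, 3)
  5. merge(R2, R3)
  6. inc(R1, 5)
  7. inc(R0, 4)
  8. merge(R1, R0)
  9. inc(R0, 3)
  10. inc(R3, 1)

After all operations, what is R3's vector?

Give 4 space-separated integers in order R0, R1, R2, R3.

Answer: 0 0 8 4

Derivation:
Op 1: merge R1<->R0 -> R1=(0,0,0,0) R0=(0,0,0,0)
Op 2: inc R3 by 3 -> R3=(0,0,0,3) value=3
Op 3: inc R2 by 5 -> R2=(0,0,5,0) value=5
Op 4: inc R2 by 3 -> R2=(0,0,8,0) value=8
Op 5: merge R2<->R3 -> R2=(0,0,8,3) R3=(0,0,8,3)
Op 6: inc R1 by 5 -> R1=(0,5,0,0) value=5
Op 7: inc R0 by 4 -> R0=(4,0,0,0) value=4
Op 8: merge R1<->R0 -> R1=(4,5,0,0) R0=(4,5,0,0)
Op 9: inc R0 by 3 -> R0=(7,5,0,0) value=12
Op 10: inc R3 by 1 -> R3=(0,0,8,4) value=12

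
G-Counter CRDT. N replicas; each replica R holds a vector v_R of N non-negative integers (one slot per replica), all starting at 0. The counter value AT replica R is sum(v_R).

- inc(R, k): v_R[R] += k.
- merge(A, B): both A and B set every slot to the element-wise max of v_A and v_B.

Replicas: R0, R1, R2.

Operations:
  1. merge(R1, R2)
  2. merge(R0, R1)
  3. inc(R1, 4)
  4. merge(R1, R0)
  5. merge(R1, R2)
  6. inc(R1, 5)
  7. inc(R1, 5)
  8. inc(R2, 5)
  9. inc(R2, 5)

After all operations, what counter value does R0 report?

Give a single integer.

Answer: 4

Derivation:
Op 1: merge R1<->R2 -> R1=(0,0,0) R2=(0,0,0)
Op 2: merge R0<->R1 -> R0=(0,0,0) R1=(0,0,0)
Op 3: inc R1 by 4 -> R1=(0,4,0) value=4
Op 4: merge R1<->R0 -> R1=(0,4,0) R0=(0,4,0)
Op 5: merge R1<->R2 -> R1=(0,4,0) R2=(0,4,0)
Op 6: inc R1 by 5 -> R1=(0,9,0) value=9
Op 7: inc R1 by 5 -> R1=(0,14,0) value=14
Op 8: inc R2 by 5 -> R2=(0,4,5) value=9
Op 9: inc R2 by 5 -> R2=(0,4,10) value=14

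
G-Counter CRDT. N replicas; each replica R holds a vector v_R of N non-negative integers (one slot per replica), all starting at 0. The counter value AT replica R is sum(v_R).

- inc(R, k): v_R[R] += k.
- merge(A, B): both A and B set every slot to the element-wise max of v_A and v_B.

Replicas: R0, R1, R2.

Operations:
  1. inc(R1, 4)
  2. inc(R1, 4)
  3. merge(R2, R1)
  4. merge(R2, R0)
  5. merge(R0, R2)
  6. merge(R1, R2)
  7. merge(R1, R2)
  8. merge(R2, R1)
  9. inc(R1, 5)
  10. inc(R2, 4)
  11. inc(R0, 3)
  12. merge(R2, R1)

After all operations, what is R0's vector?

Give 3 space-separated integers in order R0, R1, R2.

Answer: 3 8 0

Derivation:
Op 1: inc R1 by 4 -> R1=(0,4,0) value=4
Op 2: inc R1 by 4 -> R1=(0,8,0) value=8
Op 3: merge R2<->R1 -> R2=(0,8,0) R1=(0,8,0)
Op 4: merge R2<->R0 -> R2=(0,8,0) R0=(0,8,0)
Op 5: merge R0<->R2 -> R0=(0,8,0) R2=(0,8,0)
Op 6: merge R1<->R2 -> R1=(0,8,0) R2=(0,8,0)
Op 7: merge R1<->R2 -> R1=(0,8,0) R2=(0,8,0)
Op 8: merge R2<->R1 -> R2=(0,8,0) R1=(0,8,0)
Op 9: inc R1 by 5 -> R1=(0,13,0) value=13
Op 10: inc R2 by 4 -> R2=(0,8,4) value=12
Op 11: inc R0 by 3 -> R0=(3,8,0) value=11
Op 12: merge R2<->R1 -> R2=(0,13,4) R1=(0,13,4)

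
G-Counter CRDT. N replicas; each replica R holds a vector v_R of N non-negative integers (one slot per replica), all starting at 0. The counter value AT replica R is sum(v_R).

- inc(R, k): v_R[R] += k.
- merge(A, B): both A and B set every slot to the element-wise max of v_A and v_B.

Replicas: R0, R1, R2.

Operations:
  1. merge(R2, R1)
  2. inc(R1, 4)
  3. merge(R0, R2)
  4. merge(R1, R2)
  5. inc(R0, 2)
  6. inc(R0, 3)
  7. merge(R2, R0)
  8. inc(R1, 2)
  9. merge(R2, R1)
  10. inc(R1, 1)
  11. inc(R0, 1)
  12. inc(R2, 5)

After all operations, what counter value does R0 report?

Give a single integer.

Op 1: merge R2<->R1 -> R2=(0,0,0) R1=(0,0,0)
Op 2: inc R1 by 4 -> R1=(0,4,0) value=4
Op 3: merge R0<->R2 -> R0=(0,0,0) R2=(0,0,0)
Op 4: merge R1<->R2 -> R1=(0,4,0) R2=(0,4,0)
Op 5: inc R0 by 2 -> R0=(2,0,0) value=2
Op 6: inc R0 by 3 -> R0=(5,0,0) value=5
Op 7: merge R2<->R0 -> R2=(5,4,0) R0=(5,4,0)
Op 8: inc R1 by 2 -> R1=(0,6,0) value=6
Op 9: merge R2<->R1 -> R2=(5,6,0) R1=(5,6,0)
Op 10: inc R1 by 1 -> R1=(5,7,0) value=12
Op 11: inc R0 by 1 -> R0=(6,4,0) value=10
Op 12: inc R2 by 5 -> R2=(5,6,5) value=16

Answer: 10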